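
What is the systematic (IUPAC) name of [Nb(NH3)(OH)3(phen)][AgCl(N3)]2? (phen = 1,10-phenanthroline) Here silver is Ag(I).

Ag is given as +1; the anion's ligand charges sum to -2, so the complex anion is 1−.
With 2 anions per cation, the cation must be 2×1 = 2+.
Cation: ligand charges sum to -3; for the ion to be 2+, Nb = +5.

amminetrihydroxo(1,10-phenanthroline)niobium(V) azidochloroargentate(I)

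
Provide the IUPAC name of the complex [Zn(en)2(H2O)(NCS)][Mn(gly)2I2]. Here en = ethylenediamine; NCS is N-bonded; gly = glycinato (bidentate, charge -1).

aquabis(ethylenediamine)isothiocyanatozinc(II) bis(glycinato)diiodomanganate(III)

Both ions are complex: the cation is named first with the plain metal name, the anion second with the -ate form; each ion's ligands are alphabetised independently.
Zinc is always +2 in its complexes; the cation's ligand charges sum to -1, so the complex cation is 1+.
A 1:1 salt means the anion carries the equal and opposite charge, 1−.
Anion: ligand charges sum to -4; for the ion to be 1−, Mn = +3.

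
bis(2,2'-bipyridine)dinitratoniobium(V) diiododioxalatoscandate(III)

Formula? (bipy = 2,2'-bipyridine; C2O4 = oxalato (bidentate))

Cation [Nb…]: ligand charges -2, Nb(V) ⇒ ion charge 3+.
Anion [Sc…]: ligand charges -6, Sc(III) ⇒ ion charge 3−.
One 3+ cation balances one 3− anion.

[Nb(bipy)2(NO3)2][Sc(C2O4)2I2]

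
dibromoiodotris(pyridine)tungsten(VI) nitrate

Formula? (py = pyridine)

Ligands: 2 bromo (Br, -1), 3 pyridine (py, neutral), 1 iodo (I, -1). Ligand charge sum = -3.
Charge balance with nitrate (-1) requires 1 complex ion per 3 nitrate.

[WBr2I(py)3](NO3)3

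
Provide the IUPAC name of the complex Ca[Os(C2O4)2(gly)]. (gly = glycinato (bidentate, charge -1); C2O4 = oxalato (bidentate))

calcium (glycinato)dioxalatoosmate(III)

The 1 calcium counter-ion carries a total charge of +2, so each complex ion is 2−.
Ligand charges: 1×glycinato (-1 each), 2×oxalato (-2 each); total -5. So Os + (-5) = 2−, giving Os = +3.
The complex ion is anionic, so osmium takes the -ate form osmate(III).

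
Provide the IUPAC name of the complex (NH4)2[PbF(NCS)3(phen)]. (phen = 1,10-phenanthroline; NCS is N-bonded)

The 2 ammonium counter-ions carry a total charge of +2, so each complex ion is 2−.
Ligand charges: 1×fluoro (-1 each), 1×1,10-phenanthroline (neutral), 3×isothiocyanato (-1 each); total -4. So Pb + (-4) = 2−, giving Pb = +2.
Ligands are named alphabetically: fluoro before isothiocyanato before phenanthroline.
The complex ion is anionic, so lead takes the -ate form plumbate(II).

ammonium fluorotriisothiocyanato(1,10-phenanthroline)plumbate(II)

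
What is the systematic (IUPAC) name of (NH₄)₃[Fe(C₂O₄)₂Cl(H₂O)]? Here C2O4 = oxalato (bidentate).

ammonium aquachlorodioxalatoferrate(II)

The 3 ammonium counter-ions carry a total charge of +3, so each complex ion is 3−.
Ligand charges: 1×chloro (-1 each), 2×oxalato (-2 each), 1×aqua (neutral); total -5. So Fe + (-5) = 3−, giving Fe = +2.
Ligands are named alphabetically: aqua before chloro before oxalato.
The complex ion is anionic, so iron takes the -ate form ferrate(II).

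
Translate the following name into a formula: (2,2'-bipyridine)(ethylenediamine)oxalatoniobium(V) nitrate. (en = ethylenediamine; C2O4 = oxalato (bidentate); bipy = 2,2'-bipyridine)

Ligands: 1 ethylenediamine (en, neutral), 1 oxalato (C2O4, -2), 1 2,2'-bipyridine (bipy, neutral). Ligand charge sum = -2.
With Nb in oxidation state +5, the complex ion is [Nb...]^3+.
Charge balance with nitrate (-1) requires 1 complex ion per 3 nitrate.

[Nb(bipy)(C2O4)(en)](NO3)3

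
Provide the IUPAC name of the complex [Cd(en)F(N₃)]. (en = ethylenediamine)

azido(ethylenediamine)fluorocadmium(II)

There is no counter-ion, so the complex is neutral overall.
Ligand charges: 1×ethylenediamine (neutral), 1×fluoro (-1 each), 1×azido (-1 each); total -2. So Cd + (-2) = 0, giving Cd = +2.
Ligands are named alphabetically: azido before ethylenediamine before fluoro.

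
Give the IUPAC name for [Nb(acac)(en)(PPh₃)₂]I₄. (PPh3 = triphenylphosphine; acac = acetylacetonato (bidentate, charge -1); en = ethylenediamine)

The 4 iodide counter-ions carry a total charge of -4, so each complex ion is 4+.
Ligand charges: 2×triphenylphosphine (neutral), 1×acetylacetonato (-1 each), 1×ethylenediamine (neutral); total -1. So Nb + (-1) = 4+, giving Nb = +5.
Ligands are named alphabetically: acetylacetonato before ethylenediamine before triphenylphosphine.

(acetylacetonato)(ethylenediamine)bis(triphenylphosphine)niobium(V) iodide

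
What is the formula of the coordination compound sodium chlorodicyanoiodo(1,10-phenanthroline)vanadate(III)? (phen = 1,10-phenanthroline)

Ligands: 1 iodo (I, -1), 1 chloro (Cl, -1), 2 cyano (CN, -1), 1 1,10-phenanthroline (phen, neutral). Ligand charge sum = -4.
Charge balance with sodium (+1) requires 1 complex ion per 1 sodium.

Na[VCl(CN)2I(phen)]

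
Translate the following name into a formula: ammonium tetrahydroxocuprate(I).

(NH4)3[Cu(OH)4]

Ligands: 4 hydroxo (OH, -1). Ligand charge sum = -4.
With Cu in oxidation state +1, the complex ion is [Cu...]^3−.
Charge balance with ammonium (+1) requires 1 complex ion per 3 ammonium.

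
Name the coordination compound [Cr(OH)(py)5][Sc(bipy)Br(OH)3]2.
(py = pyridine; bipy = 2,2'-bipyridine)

hydroxopentakis(pyridine)chromium(III) (2,2'-bipyridine)bromotrihydroxoscandate(III)

Scandium is always +3 in its complexes; the anion's ligand charges sum to -4, so the complex anion is 1−.
With 2 anions per cation, the cation must be 2×1 = 2+.
Cation: ligand charges sum to -1; for the ion to be 2+, Cr = +3.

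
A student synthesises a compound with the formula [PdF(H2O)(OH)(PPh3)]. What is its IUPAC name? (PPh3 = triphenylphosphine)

aquafluorohydroxo(triphenylphosphine)palladium(II)

There is no counter-ion, so the complex is neutral overall.
Ligand charges: 1×hydroxo (-1 each), 1×aqua (neutral), 1×fluoro (-1 each), 1×triphenylphosphine (neutral); total -2. So Pd + (-2) = 0, giving Pd = +2.
Ligands are named alphabetically: aqua before fluoro before hydroxo before triphenylphosphine.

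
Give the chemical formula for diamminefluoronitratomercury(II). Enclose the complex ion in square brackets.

[HgF(NH3)2(NO3)]

Ligands: 1 nitrato (NO3, -1), 1 fluoro (F, -1), 2 ammine (NH3, neutral). Ligand charge sum = -2.
With Hg in oxidation state +2, the complex ion is [Hg...].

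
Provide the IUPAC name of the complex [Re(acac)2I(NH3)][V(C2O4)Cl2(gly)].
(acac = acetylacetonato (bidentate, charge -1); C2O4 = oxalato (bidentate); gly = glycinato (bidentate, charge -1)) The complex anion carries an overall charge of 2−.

Both ions are complex: the cation is named first with the plain metal name, the anion second with the -ate form; each ion's ligands are alphabetised independently.
The complex anion is given as 2−; its ligand charges sum to -5, so V = +3.
A 1:1 salt means the cation carries the equal and opposite charge, 2+.
Cation: ligand charges sum to -3; for the ion to be 2+, Re = +5.

bis(acetylacetonato)ammineiodorhenium(V) dichloro(glycinato)oxalatovanadate(III)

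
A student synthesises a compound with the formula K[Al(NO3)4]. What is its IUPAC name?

The 1 potassium counter-ion carries a total charge of +1, so each complex ion is 1−.
Ligand charges: 4×nitrato (-1 each); total -4. So Al + (-4) = 1−, giving Al = +3.
The complex ion is anionic, so aluminium takes the -ate form aluminate(III).

potassium tetranitratoaluminate(III)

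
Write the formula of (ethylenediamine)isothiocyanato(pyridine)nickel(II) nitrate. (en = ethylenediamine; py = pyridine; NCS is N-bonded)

Ligands: 1 ethylenediamine (en, neutral), 1 pyridine (py, neutral), 1 isothiocyanato (NCS, -1). Ligand charge sum = -1.
Charge balance with nitrate (-1) requires 1 complex ion per 1 nitrate.

[Ni(en)(NCS)(py)]NO3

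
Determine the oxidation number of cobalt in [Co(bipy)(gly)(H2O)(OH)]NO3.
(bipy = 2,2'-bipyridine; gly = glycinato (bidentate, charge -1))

1 nitrate outside the brackets (-1 each) → the complex ion is 1+.
Ligand charges: 1×H2O neutral; 1×bipy neutral; 1×gly = -1; 1×OH = -1; sum -2.
Co + (-2) = 1+ ⇒ Co is +3.

+3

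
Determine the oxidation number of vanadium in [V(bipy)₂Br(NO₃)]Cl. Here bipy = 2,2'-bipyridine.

+3

1 chloride outside the brackets (-1 each) → the complex ion is 1+.
Ligand charges: 1×Br = -1; 2×bipy neutral; 1×NO3 = -1; sum -2.
V + (-2) = 1+ ⇒ V is +3.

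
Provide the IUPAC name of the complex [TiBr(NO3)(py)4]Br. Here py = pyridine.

The 1 bromide counter-ion carries a total charge of -1, so each complex ion is 1+.
Ligand charges: 4×pyridine (neutral), 1×nitrato (-1 each), 1×bromo (-1 each); total -2. So Ti + (-2) = 1+, giving Ti = +3.
Ligands are named alphabetically: bromo before nitrato before pyridine.

bromonitratotetrakis(pyridine)titanium(III) bromide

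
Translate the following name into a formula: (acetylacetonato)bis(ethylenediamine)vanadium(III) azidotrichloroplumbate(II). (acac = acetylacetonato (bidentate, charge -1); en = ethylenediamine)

Cation [V…]: ligand charges -1, V(III) ⇒ ion charge 2+.
Anion [Pb…]: ligand charges -4, Pb(II) ⇒ ion charge 2−.

[V(acac)(en)2][PbCl3(N3)]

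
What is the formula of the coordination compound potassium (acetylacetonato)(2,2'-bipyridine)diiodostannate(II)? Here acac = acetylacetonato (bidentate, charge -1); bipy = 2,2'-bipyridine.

Ligands: 1 acetylacetonato (acac, -1), 2 iodo (I, -1), 1 2,2'-bipyridine (bipy, neutral). Ligand charge sum = -3.
Charge balance with potassium (+1) requires 1 complex ion per 1 potassium.

K[Sn(acac)(bipy)I2]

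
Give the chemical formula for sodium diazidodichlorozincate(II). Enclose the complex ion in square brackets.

Na2[ZnCl2(N3)2]

Ligands: 2 azido (N3, -1), 2 chloro (Cl, -1). Ligand charge sum = -4.
With Zn in oxidation state +2, the complex ion is [Zn...]^2−.
Charge balance with sodium (+1) requires 1 complex ion per 2 sodium.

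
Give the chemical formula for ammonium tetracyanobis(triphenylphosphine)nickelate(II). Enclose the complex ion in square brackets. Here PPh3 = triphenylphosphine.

(NH4)2[Ni(CN)4(PPh3)2]

Ligands: 4 cyano (CN, -1), 2 triphenylphosphine (PPh3, neutral). Ligand charge sum = -4.
Charge balance with ammonium (+1) requires 1 complex ion per 2 ammonium.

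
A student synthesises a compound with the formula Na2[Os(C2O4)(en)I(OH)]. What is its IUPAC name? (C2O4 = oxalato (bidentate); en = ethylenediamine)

The 2 sodium counter-ions carry a total charge of +2, so each complex ion is 2−.
Ligand charges: 1×hydroxo (-1 each), 1×oxalato (-2 each), 1×ethylenediamine (neutral), 1×iodo (-1 each); total -4. So Os + (-4) = 2−, giving Os = +2.
The complex ion is anionic, so osmium takes the -ate form osmate(II).

sodium (ethylenediamine)hydroxoiodooxalatoosmate(II)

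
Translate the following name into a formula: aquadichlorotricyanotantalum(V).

Ligands: 3 cyano (CN, -1), 1 aqua (H2O, neutral), 2 chloro (Cl, -1). Ligand charge sum = -5.
With Ta in oxidation state +5, the complex ion is [Ta...].

[TaCl2(CN)3(H2O)]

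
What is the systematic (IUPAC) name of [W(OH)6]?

hexahydroxotungsten(VI)

There is no counter-ion, so the complex is neutral overall.
Ligand charges: 6×hydroxo (-1 each); total -6. So W + (-6) = 0, giving W = +6.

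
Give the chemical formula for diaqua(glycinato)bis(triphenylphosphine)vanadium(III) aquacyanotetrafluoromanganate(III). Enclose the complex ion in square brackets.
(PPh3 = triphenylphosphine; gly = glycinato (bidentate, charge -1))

[V(gly)(H2O)2(PPh3)2][Mn(CN)F4(H2O)]

Cation [V…]: ligand charges -1, V(III) ⇒ ion charge 2+.
Anion [Mn…]: ligand charges -5, Mn(III) ⇒ ion charge 2−.
One 2+ cation balances one 2− anion.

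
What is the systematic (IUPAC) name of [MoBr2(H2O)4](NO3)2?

The 2 nitrate counter-ions carry a total charge of -2, so each complex ion is 2+.
Ligand charges: 4×aqua (neutral), 2×bromo (-1 each); total -2. So Mo + (-2) = 2+, giving Mo = +4.
Ligands are named alphabetically: aqua before bromo.

tetraaquadibromomolybdenum(IV) nitrate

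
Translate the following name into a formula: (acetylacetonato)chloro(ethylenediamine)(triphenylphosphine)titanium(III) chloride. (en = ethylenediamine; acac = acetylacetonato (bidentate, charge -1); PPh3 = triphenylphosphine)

[Ti(acac)Cl(en)(PPh3)]Cl

Ligands: 1 ethylenediamine (en, neutral), 1 chloro (Cl, -1), 1 acetylacetonato (acac, -1), 1 triphenylphosphine (PPh3, neutral). Ligand charge sum = -2.
With Ti in oxidation state +3, the complex ion is [Ti...]^1+.
Charge balance with chloride (-1) requires 1 complex ion per 1 chloride.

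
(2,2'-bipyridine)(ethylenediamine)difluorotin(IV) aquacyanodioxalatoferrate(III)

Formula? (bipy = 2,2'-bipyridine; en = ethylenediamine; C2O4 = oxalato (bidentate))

[Sn(bipy)(en)F2][Fe(C2O4)2(CN)(H2O)]

Cation [Sn…]: ligand charges -2, Sn(IV) ⇒ ion charge 2+.
Anion [Fe…]: ligand charges -5, Fe(III) ⇒ ion charge 2−.
One 2+ cation balances one 2− anion.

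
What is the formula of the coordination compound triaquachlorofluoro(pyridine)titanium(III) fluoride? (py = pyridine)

[TiClF(H2O)3(py)]F

Ligands: 3 aqua (H2O, neutral), 1 pyridine (py, neutral), 1 fluoro (F, -1), 1 chloro (Cl, -1). Ligand charge sum = -2.
With Ti in oxidation state +3, the complex ion is [Ti...]^1+.
Charge balance with fluoride (-1) requires 1 complex ion per 1 fluoride.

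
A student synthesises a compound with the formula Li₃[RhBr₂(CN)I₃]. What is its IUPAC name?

The 3 lithium counter-ions carry a total charge of +3, so each complex ion is 3−.
Ligand charges: 1×cyano (-1 each), 2×bromo (-1 each), 3×iodo (-1 each); total -6. So Rh + (-6) = 3−, giving Rh = +3.
The complex ion is anionic, so rhodium takes the -ate form rhodate(III).

lithium dibromocyanotriiodorhodate(III)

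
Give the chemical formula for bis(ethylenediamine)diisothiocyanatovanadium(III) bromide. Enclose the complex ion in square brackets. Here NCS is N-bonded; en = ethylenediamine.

[V(en)2(NCS)2]Br

Ligands: 2 isothiocyanato (NCS, -1), 2 ethylenediamine (en, neutral). Ligand charge sum = -2.
Charge balance with bromide (-1) requires 1 complex ion per 1 bromide.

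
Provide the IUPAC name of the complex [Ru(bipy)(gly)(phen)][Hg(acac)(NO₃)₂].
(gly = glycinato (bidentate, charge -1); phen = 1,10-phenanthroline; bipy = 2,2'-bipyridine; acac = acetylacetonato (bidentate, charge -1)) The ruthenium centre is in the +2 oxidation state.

Ru is given as +2; the cation's ligand charges sum to -1, so the complex cation is 1+.
A 1:1 salt means the anion carries the equal and opposite charge, 1−.
Anion: ligand charges sum to -3; for the ion to be 1−, Hg = +2.

(2,2'-bipyridine)(glycinato)(1,10-phenanthroline)ruthenium(II) (acetylacetonato)dinitratomercurate(II)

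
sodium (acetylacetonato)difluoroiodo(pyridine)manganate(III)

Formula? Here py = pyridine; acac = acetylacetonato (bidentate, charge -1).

Ligands: 1 pyridine (py, neutral), 1 acetylacetonato (acac, -1), 2 fluoro (F, -1), 1 iodo (I, -1). Ligand charge sum = -4.
With Mn in oxidation state +3, the complex ion is [Mn...]^1−.
Charge balance with sodium (+1) requires 1 complex ion per 1 sodium.

Na[Mn(acac)F2I(py)]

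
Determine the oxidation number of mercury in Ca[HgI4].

+2

1 calcium outside the brackets (+2 each) → the complex ion is 2−.
Ligand charges: 4×I = -4; sum -4.
Hg + (-4) = 2− ⇒ Hg is +2.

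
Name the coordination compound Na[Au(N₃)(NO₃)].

sodium azidonitratoaurate(I)

The 1 sodium counter-ion carries a total charge of +1, so each complex ion is 1−.
Ligand charges: 1×nitrato (-1 each), 1×azido (-1 each); total -2. So Au + (-2) = 1−, giving Au = +1.
Ligands are named alphabetically: azido before nitrato.
The complex ion is anionic, so gold takes the -ate form aurate(I).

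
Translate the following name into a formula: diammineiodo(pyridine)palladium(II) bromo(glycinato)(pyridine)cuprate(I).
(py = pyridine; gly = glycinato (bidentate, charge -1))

Cation [Pd…]: ligand charges -1, Pd(II) ⇒ ion charge 1+.
Anion [Cu…]: ligand charges -2, Cu(I) ⇒ ion charge 1−.
One 1+ cation balances one 1− anion.

[PdI(NH3)2(py)][CuBr(gly)(py)]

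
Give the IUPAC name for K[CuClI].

potassium chloroiodocuprate(I)

The 1 potassium counter-ion carries a total charge of +1, so each complex ion is 1−.
Ligand charges: 1×iodo (-1 each), 1×chloro (-1 each); total -2. So Cu + (-2) = 1−, giving Cu = +1.
Ligands are named alphabetically: chloro before iodo.
The complex ion is anionic, so copper takes the -ate form cuprate(I).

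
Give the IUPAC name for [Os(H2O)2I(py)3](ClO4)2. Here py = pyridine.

The 2 perchlorate counter-ions carry a total charge of -2, so each complex ion is 2+.
Ligand charges: 2×aqua (neutral), 3×pyridine (neutral), 1×iodo (-1 each); total -1. So Os + (-1) = 2+, giving Os = +3.
Ligands are named alphabetically: aqua before iodo before pyridine.

diaquaiodotris(pyridine)osmium(III) perchlorate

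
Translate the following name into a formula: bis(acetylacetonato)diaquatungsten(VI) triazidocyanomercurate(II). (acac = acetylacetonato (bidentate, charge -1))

Cation [W…]: ligand charges -2, W(VI) ⇒ ion charge 4+.
Anion [Hg…]: ligand charges -4, Hg(II) ⇒ ion charge 2−.

[W(acac)2(H2O)2][Hg(CN)(N3)3]2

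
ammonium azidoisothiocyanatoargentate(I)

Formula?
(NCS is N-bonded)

Ligands: 1 azido (N3, -1), 1 isothiocyanato (NCS, -1). Ligand charge sum = -2.
Charge balance with ammonium (+1) requires 1 complex ion per 1 ammonium.

NH4[Ag(N3)(NCS)]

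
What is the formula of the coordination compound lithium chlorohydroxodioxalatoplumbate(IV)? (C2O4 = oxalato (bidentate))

Ligands: 2 oxalato (C2O4, -2), 1 chloro (Cl, -1), 1 hydroxo (OH, -1). Ligand charge sum = -6.
Charge balance with lithium (+1) requires 1 complex ion per 2 lithium.

Li2[Pb(C2O4)2Cl(OH)]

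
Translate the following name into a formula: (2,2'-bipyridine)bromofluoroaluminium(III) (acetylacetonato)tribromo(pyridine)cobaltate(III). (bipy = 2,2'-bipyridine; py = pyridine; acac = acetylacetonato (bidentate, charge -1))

Cation [Al…]: ligand charges -2, Al(III) ⇒ ion charge 1+.
Anion [Co…]: ligand charges -4, Co(III) ⇒ ion charge 1−.
One 1+ cation balances one 1− anion.

[Al(bipy)BrF][Co(acac)Br3(py)]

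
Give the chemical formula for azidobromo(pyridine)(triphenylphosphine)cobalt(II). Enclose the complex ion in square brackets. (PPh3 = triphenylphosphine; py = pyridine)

Ligands: 1 azido (N3, -1), 1 triphenylphosphine (PPh3, neutral), 1 pyridine (py, neutral), 1 bromo (Br, -1). Ligand charge sum = -2.
With Co in oxidation state +2, the complex ion is [Co...].

[CoBr(N3)(PPh3)(py)]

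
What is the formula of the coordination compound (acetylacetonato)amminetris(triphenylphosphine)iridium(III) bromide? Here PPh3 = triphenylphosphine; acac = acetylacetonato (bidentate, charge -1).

Ligands: 3 triphenylphosphine (PPh3, neutral), 1 ammine (NH3, neutral), 1 acetylacetonato (acac, -1). Ligand charge sum = -1.
With Ir in oxidation state +3, the complex ion is [Ir...]^2+.
Charge balance with bromide (-1) requires 1 complex ion per 2 bromide.

[Ir(acac)(NH3)(PPh3)3]Br2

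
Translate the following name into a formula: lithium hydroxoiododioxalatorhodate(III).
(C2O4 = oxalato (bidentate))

Ligands: 2 oxalato (C2O4, -2), 1 iodo (I, -1), 1 hydroxo (OH, -1). Ligand charge sum = -6.
Charge balance with lithium (+1) requires 1 complex ion per 3 lithium.

Li3[Rh(C2O4)2I(OH)]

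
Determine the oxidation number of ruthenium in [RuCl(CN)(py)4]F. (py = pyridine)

1 fluoride outside the brackets (-1 each) → the complex ion is 1+.
Ligand charges: 1×CN = -1; 4×py neutral; 1×Cl = -1; sum -2.
Ru + (-2) = 1+ ⇒ Ru is +3.

+3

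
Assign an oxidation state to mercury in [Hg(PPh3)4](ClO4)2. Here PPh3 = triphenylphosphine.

+2

2 perchlorate outside the brackets (-1 each) → the complex ion is 2+.
Ligand charges: 4×PPh3 neutral; sum 0.
Hg + (0) = 2+ ⇒ Hg is +2.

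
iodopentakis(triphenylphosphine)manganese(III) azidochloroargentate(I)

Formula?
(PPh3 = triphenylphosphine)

[MnI(PPh3)5][AgCl(N3)]2

Cation [Mn…]: ligand charges -1, Mn(III) ⇒ ion charge 2+.
Anion [Ag…]: ligand charges -2, Ag(I) ⇒ ion charge 1−.
One 2+ cation requires 2 of the 1− anion.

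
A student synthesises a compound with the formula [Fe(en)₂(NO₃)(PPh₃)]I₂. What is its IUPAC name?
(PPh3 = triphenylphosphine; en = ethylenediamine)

The 2 iodide counter-ions carry a total charge of -2, so each complex ion is 2+.
Ligand charges: 1×triphenylphosphine (neutral), 1×nitrato (-1 each), 2×ethylenediamine (neutral); total -1. So Fe + (-1) = 2+, giving Fe = +3.
Ligands are named alphabetically: ethylenediamine before nitrato before triphenylphosphine.

bis(ethylenediamine)nitrato(triphenylphosphine)iron(III) iodide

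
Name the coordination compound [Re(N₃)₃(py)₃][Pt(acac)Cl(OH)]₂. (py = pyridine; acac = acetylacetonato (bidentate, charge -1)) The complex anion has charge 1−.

Both ions are complex: the cation is named first with the plain metal name, the anion second with the -ate form; each ion's ligands are alphabetised independently.
The complex anion is given as 1−; its ligand charges sum to -3, so Pt = +2.
With 2 anions per cation, the cation must be 2×1 = 2+.
Cation: ligand charges sum to -3; for the ion to be 2+, Re = +5.

triazidotris(pyridine)rhenium(V) (acetylacetonato)chlorohydroxoplatinate(II)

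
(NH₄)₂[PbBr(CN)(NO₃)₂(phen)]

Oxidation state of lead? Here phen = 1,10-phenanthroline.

2 ammonium outside the brackets (+1 each) → the complex ion is 2−.
Ligand charges: 1×phen neutral; 2×NO3 = -2; 1×Br = -1; 1×CN = -1; sum -4.
Pb + (-4) = 2− ⇒ Pb is +2.

+2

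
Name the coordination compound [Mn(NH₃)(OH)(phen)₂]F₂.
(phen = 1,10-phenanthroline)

The 2 fluoride counter-ions carry a total charge of -2, so each complex ion is 2+.
Ligand charges: 1×hydroxo (-1 each), 1×ammine (neutral), 2×1,10-phenanthroline (neutral); total -1. So Mn + (-1) = 2+, giving Mn = +3.
Ligands are named alphabetically: ammine before hydroxo before phenanthroline.

amminehydroxobis(1,10-phenanthroline)manganese(III) fluoride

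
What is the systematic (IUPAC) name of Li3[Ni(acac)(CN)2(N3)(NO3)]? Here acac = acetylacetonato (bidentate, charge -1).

lithium (acetylacetonato)azidodicyanonitratonickelate(II)

The 3 lithium counter-ions carry a total charge of +3, so each complex ion is 3−.
Ligand charges: 1×azido (-1 each), 1×acetylacetonato (-1 each), 1×nitrato (-1 each), 2×cyano (-1 each); total -5. So Ni + (-5) = 3−, giving Ni = +2.
The complex ion is anionic, so nickel takes the -ate form nickelate(II).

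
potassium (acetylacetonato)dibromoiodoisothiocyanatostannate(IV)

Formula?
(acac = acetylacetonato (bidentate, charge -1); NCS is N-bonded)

K[Sn(acac)Br2I(NCS)]

Ligands: 1 acetylacetonato (acac, -1), 1 iodo (I, -1), 2 bromo (Br, -1), 1 isothiocyanato (NCS, -1). Ligand charge sum = -5.
Charge balance with potassium (+1) requires 1 complex ion per 1 potassium.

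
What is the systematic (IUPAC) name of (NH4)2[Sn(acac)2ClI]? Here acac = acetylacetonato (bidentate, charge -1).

ammonium bis(acetylacetonato)chloroiodostannate(II)

The 2 ammonium counter-ions carry a total charge of +2, so each complex ion is 2−.
Ligand charges: 2×acetylacetonato (-1 each), 1×iodo (-1 each), 1×chloro (-1 each); total -4. So Sn + (-4) = 2−, giving Sn = +2.
Ligands are named alphabetically: acetylacetonato before chloro before iodo.
The complex ion is anionic, so tin takes the -ate form stannate(II).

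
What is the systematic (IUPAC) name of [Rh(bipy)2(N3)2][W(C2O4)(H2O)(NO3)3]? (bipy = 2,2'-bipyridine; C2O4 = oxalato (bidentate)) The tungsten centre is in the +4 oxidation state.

Both ions are complex: the cation is named first with the plain metal name, the anion second with the -ate form; each ion's ligands are alphabetised independently.
W is given as +4; the anion's ligand charges sum to -5, so the complex anion is 1−.
A 1:1 salt means the cation carries the equal and opposite charge, 1+.
Cation: ligand charges sum to -2; for the ion to be 1+, Rh = +3.

diazidobis(2,2'-bipyridine)rhodium(III) aquatrinitratooxalatotungstate(IV)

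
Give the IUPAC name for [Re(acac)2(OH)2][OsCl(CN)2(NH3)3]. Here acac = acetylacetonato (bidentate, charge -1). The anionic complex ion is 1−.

bis(acetylacetonato)dihydroxorhenium(V) triamminechlorodicyanoosmate(II)

Both ions are complex: the cation is named first with the plain metal name, the anion second with the -ate form; each ion's ligands are alphabetised independently.
The complex anion is given as 1−; its ligand charges sum to -3, so Os = +2.
A 1:1 salt means the cation carries the equal and opposite charge, 1+.
Cation: ligand charges sum to -4; for the ion to be 1+, Re = +5.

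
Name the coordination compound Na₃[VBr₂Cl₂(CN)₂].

sodium dibromodichlorodicyanovanadate(III)

The 3 sodium counter-ions carry a total charge of +3, so each complex ion is 3−.
Ligand charges: 2×bromo (-1 each), 2×cyano (-1 each), 2×chloro (-1 each); total -6. So V + (-6) = 3−, giving V = +3.
Ligands are named alphabetically: bromo before chloro before cyano.
The complex ion is anionic, so vanadium takes the -ate form vanadate(III).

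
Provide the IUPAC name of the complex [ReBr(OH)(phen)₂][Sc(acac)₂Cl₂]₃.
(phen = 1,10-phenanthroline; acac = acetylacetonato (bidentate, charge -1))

Scandium is always +3 in its complexes; the anion's ligand charges sum to -4, so the complex anion is 1−.
With 3 anions per cation, the cation must be 3×1 = 3+.
Cation: ligand charges sum to -2; for the ion to be 3+, Re = +5.

bromohydroxobis(1,10-phenanthroline)rhenium(V) bis(acetylacetonato)dichloroscandate(III)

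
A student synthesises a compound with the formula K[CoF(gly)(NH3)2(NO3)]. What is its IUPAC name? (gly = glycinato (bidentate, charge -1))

potassium diamminefluoro(glycinato)nitratocobaltate(II)

The 1 potassium counter-ion carries a total charge of +1, so each complex ion is 1−.
Ligand charges: 1×fluoro (-1 each), 2×ammine (neutral), 1×nitrato (-1 each), 1×glycinato (-1 each); total -3. So Co + (-3) = 1−, giving Co = +2.
Ligands are named alphabetically: ammine before fluoro before glycinato before nitrato.
The complex ion is anionic, so cobalt takes the -ate form cobaltate(II).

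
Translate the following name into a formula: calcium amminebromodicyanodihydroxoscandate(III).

Ca[ScBr(CN)2(NH3)(OH)2]

Ligands: 1 ammine (NH3, neutral), 1 bromo (Br, -1), 2 cyano (CN, -1), 2 hydroxo (OH, -1). Ligand charge sum = -5.
With Sc in oxidation state +3, the complex ion is [Sc...]^2−.
Charge balance with calcium (+2) requires 1 complex ion per 1 calcium.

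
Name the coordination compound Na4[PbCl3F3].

The 4 sodium counter-ions carry a total charge of +4, so each complex ion is 4−.
Ligand charges: 3×chloro (-1 each), 3×fluoro (-1 each); total -6. So Pb + (-6) = 4−, giving Pb = +2.
Ligands are named alphabetically: chloro before fluoro.
The complex ion is anionic, so lead takes the -ate form plumbate(II).

sodium trichlorotrifluoroplumbate(II)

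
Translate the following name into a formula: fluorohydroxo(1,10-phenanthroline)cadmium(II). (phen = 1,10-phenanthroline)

[CdF(OH)(phen)]

Ligands: 1 1,10-phenanthroline (phen, neutral), 1 hydroxo (OH, -1), 1 fluoro (F, -1). Ligand charge sum = -2.
With Cd in oxidation state +2, the complex ion is [Cd...].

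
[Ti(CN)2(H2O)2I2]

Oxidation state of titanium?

No counter-ion: the bracketed complex is neutral.
Ligand charges: 2×CN = -2; 2×H2O neutral; 2×I = -2; sum -4.
Ti + (-4) = 0 ⇒ Ti is +4.

+4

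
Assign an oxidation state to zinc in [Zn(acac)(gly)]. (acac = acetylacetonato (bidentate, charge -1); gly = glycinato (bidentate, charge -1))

+2

No counter-ion: the bracketed complex is neutral.
Ligand charges: 1×acac = -1; 1×gly = -1; sum -2.
Zn + (-2) = 0 ⇒ Zn is +2.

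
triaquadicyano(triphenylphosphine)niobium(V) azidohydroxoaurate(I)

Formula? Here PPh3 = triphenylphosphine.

[Nb(CN)2(H2O)3(PPh3)][Au(N3)(OH)]3

Cation [Nb…]: ligand charges -2, Nb(V) ⇒ ion charge 3+.
Anion [Au…]: ligand charges -2, Au(I) ⇒ ion charge 1−.
One 3+ cation requires 3 of the 1− anion.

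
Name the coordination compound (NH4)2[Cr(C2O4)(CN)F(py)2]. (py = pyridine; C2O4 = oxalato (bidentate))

The 2 ammonium counter-ions carry a total charge of +2, so each complex ion is 2−.
Ligand charges: 1×cyano (-1 each), 2×pyridine (neutral), 1×oxalato (-2 each), 1×fluoro (-1 each); total -4. So Cr + (-4) = 2−, giving Cr = +2.
The complex ion is anionic, so chromium takes the -ate form chromate(II).

ammonium cyanofluorooxalatobis(pyridine)chromate(II)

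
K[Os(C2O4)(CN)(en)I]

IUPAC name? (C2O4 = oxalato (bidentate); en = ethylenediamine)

potassium cyano(ethylenediamine)iodooxalatoosmate(III)

The 1 potassium counter-ion carries a total charge of +1, so each complex ion is 1−.
Ligand charges: 1×iodo (-1 each), 1×cyano (-1 each), 1×oxalato (-2 each), 1×ethylenediamine (neutral); total -4. So Os + (-4) = 1−, giving Os = +3.
Ligands are named alphabetically: cyano before ethylenediamine before iodo before oxalato.
The complex ion is anionic, so osmium takes the -ate form osmate(III).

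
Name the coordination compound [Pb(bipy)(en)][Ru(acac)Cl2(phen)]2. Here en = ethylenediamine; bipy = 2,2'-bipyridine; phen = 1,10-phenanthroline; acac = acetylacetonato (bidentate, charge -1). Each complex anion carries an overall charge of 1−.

(2,2'-bipyridine)(ethylenediamine)lead(II) (acetylacetonato)dichloro(1,10-phenanthroline)ruthenate(II)

Both ions are complex: the cation is named first with the plain metal name, the anion second with the -ate form; each ion's ligands are alphabetised independently.
The complex anion is given as 1−; its ligand charges sum to -3, so Ru = +2.
With 2 anions per cation, the cation must be 2×1 = 2+.
Cation: ligand charges sum to 0; for the ion to be 2+, Pb = +2.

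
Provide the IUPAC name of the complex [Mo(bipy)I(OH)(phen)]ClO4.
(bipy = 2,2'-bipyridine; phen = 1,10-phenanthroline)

(2,2'-bipyridine)hydroxoiodo(1,10-phenanthroline)molybdenum(III) perchlorate

The 1 perchlorate counter-ion carries a total charge of -1, so each complex ion is 1+.
Ligand charges: 1×2,2'-bipyridine (neutral), 1×1,10-phenanthroline (neutral), 1×iodo (-1 each), 1×hydroxo (-1 each); total -2. So Mo + (-2) = 1+, giving Mo = +3.
Ligands are named alphabetically: bipyridine before hydroxo before iodo before phenanthroline.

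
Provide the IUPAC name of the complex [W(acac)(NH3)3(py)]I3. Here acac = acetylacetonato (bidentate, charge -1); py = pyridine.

(acetylacetonato)triammine(pyridine)tungsten(IV) iodide

The 3 iodide counter-ions carry a total charge of -3, so each complex ion is 3+.
Ligand charges: 3×ammine (neutral), 1×acetylacetonato (-1 each), 1×pyridine (neutral); total -1. So W + (-1) = 3+, giving W = +4.
Ligands are named alphabetically: acetylacetonato before ammine before pyridine.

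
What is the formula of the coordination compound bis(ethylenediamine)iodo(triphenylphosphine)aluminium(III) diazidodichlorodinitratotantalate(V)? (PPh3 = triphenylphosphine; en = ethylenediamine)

Cation [Al…]: ligand charges -1, Al(III) ⇒ ion charge 2+.
Anion [Ta…]: ligand charges -6, Ta(V) ⇒ ion charge 1−.
One 2+ cation requires 2 of the 1− anion.

[Al(en)2I(PPh3)][TaCl2(N3)2(NO3)2]2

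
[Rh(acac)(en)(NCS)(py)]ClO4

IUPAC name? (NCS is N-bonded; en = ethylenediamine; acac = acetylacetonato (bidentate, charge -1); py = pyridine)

(acetylacetonato)(ethylenediamine)isothiocyanato(pyridine)rhodium(III) perchlorate

The 1 perchlorate counter-ion carries a total charge of -1, so each complex ion is 1+.
Ligand charges: 1×isothiocyanato (-1 each), 1×ethylenediamine (neutral), 1×acetylacetonato (-1 each), 1×pyridine (neutral); total -2. So Rh + (-2) = 1+, giving Rh = +3.
Ligands are named alphabetically: acetylacetonato before ethylenediamine before isothiocyanato before pyridine.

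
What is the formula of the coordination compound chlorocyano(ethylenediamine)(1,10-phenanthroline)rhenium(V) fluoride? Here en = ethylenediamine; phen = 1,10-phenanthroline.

Ligands: 1 ethylenediamine (en, neutral), 1 cyano (CN, -1), 1 chloro (Cl, -1), 1 1,10-phenanthroline (phen, neutral). Ligand charge sum = -2.
Charge balance with fluoride (-1) requires 1 complex ion per 3 fluoride.

[ReCl(CN)(en)(phen)]F3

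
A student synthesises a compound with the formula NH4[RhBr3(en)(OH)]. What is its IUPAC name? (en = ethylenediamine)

ammonium tribromo(ethylenediamine)hydroxorhodate(III)

The 1 ammonium counter-ion carries a total charge of +1, so each complex ion is 1−.
Ligand charges: 1×hydroxo (-1 each), 3×bromo (-1 each), 1×ethylenediamine (neutral); total -4. So Rh + (-4) = 1−, giving Rh = +3.
The complex ion is anionic, so rhodium takes the -ate form rhodate(III).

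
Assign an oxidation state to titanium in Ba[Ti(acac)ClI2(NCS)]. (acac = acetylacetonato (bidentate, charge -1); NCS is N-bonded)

1 barium outside the brackets (+2 each) → the complex ion is 2−.
Ligand charges: 1×acac = -1; 1×NCS = -1; 2×I = -2; 1×Cl = -1; sum -5.
Ti + (-5) = 2− ⇒ Ti is +3.

+3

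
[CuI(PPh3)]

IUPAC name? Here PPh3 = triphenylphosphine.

iodo(triphenylphosphine)copper(I)

There is no counter-ion, so the complex is neutral overall.
Ligand charges: 1×iodo (-1 each), 1×triphenylphosphine (neutral); total -1. So Cu + (-1) = 0, giving Cu = +1.
Ligands are named alphabetically: iodo before triphenylphosphine.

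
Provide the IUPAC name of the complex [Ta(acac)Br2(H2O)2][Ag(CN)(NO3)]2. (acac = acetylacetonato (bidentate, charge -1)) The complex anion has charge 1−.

Both ions are complex: the cation is named first with the plain metal name, the anion second with the -ate form; each ion's ligands are alphabetised independently.
The complex anion is given as 1−; its ligand charges sum to -2, so Ag = +1.
With 2 anions per cation, the cation must be 2×1 = 2+.
Cation: ligand charges sum to -3; for the ion to be 2+, Ta = +5.

(acetylacetonato)diaquadibromotantalum(V) cyanonitratoargentate(I)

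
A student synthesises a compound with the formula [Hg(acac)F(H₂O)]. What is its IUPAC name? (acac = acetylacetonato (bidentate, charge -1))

(acetylacetonato)aquafluoromercury(II)

There is no counter-ion, so the complex is neutral overall.
Ligand charges: 1×fluoro (-1 each), 1×acetylacetonato (-1 each), 1×aqua (neutral); total -2. So Hg + (-2) = 0, giving Hg = +2.
Ligands are named alphabetically: acetylacetonato before aqua before fluoro.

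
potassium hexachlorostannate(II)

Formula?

Ligands: 6 chloro (Cl, -1). Ligand charge sum = -6.
With Sn in oxidation state +2, the complex ion is [Sn...]^4−.
Charge balance with potassium (+1) requires 1 complex ion per 4 potassium.

K4[SnCl6]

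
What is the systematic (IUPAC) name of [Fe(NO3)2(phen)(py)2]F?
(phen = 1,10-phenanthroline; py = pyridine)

The 1 fluoride counter-ion carries a total charge of -1, so each complex ion is 1+.
Ligand charges: 1×1,10-phenanthroline (neutral), 2×nitrato (-1 each), 2×pyridine (neutral); total -2. So Fe + (-2) = 1+, giving Fe = +3.
Ligands are named alphabetically: nitrato before phenanthroline before pyridine.

dinitrato(1,10-phenanthroline)bis(pyridine)iron(III) fluoride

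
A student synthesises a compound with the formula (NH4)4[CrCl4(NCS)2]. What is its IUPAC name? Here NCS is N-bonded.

ammonium tetrachlorodiisothiocyanatochromate(II)

The 4 ammonium counter-ions carry a total charge of +4, so each complex ion is 4−.
Ligand charges: 4×chloro (-1 each), 2×isothiocyanato (-1 each); total -6. So Cr + (-6) = 4−, giving Cr = +2.
The complex ion is anionic, so chromium takes the -ate form chromate(II).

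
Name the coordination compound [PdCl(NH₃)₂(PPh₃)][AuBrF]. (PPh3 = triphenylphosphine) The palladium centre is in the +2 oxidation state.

Pd is given as +2; the cation's ligand charges sum to -1, so the complex cation is 1+.
A 1:1 salt means the anion carries the equal and opposite charge, 1−.
Anion: ligand charges sum to -2; for the ion to be 1−, Au = +1.

diamminechloro(triphenylphosphine)palladium(II) bromofluoroaurate(I)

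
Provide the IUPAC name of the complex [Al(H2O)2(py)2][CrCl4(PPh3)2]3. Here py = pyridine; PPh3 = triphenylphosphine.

Aluminium is always +3 in its complexes; the cation's ligand charges sum to 0, so the complex cation is 3+.
With 3 anions per cation, each anion must be 3/3 = 1−.
Anion: ligand charges sum to -4; for the ion to be 1−, Cr = +3.

diaquabis(pyridine)aluminium(III) tetrachlorobis(triphenylphosphine)chromate(III)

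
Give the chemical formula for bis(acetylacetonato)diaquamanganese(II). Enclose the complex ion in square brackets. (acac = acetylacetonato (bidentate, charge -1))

[Mn(acac)2(H2O)2]

Ligands: 2 acetylacetonato (acac, -1), 2 aqua (H2O, neutral). Ligand charge sum = -2.
With Mn in oxidation state +2, the complex ion is [Mn...].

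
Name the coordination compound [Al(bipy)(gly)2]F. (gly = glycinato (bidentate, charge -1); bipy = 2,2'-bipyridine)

The 1 fluoride counter-ion carries a total charge of -1, so each complex ion is 1+.
Ligand charges: 2×glycinato (-1 each), 1×2,2'-bipyridine (neutral); total -2. So Al + (-2) = 1+, giving Al = +3.
Ligands are named alphabetically: bipyridine before glycinato.

(2,2'-bipyridine)bis(glycinato)aluminium(III) fluoride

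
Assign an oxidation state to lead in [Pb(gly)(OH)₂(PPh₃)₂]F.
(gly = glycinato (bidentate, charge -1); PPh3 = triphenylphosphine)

1 fluoride outside the brackets (-1 each) → the complex ion is 1+.
Ligand charges: 1×gly = -1; 2×OH = -2; 2×PPh3 neutral; sum -3.
Pb + (-3) = 1+ ⇒ Pb is +4.

+4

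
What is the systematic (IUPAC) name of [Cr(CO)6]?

hexacarbonylchromium(0)

There is no counter-ion, so the complex is neutral overall.
Ligand charges: 6×carbonyl (neutral); total 0. So Cr + (0) = 0, giving Cr = 0.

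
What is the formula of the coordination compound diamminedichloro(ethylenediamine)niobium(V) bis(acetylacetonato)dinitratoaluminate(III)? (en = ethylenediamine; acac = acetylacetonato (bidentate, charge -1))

[NbCl2(en)(NH3)2][Al(acac)2(NO3)2]3

Cation [Nb…]: ligand charges -2, Nb(V) ⇒ ion charge 3+.
Anion [Al…]: ligand charges -4, Al(III) ⇒ ion charge 1−.
One 3+ cation requires 3 of the 1− anion.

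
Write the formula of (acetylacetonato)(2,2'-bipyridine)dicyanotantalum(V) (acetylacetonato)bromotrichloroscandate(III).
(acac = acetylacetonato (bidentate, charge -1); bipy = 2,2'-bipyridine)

[Ta(acac)(bipy)(CN)2][Sc(acac)BrCl3]

Cation [Ta…]: ligand charges -3, Ta(V) ⇒ ion charge 2+.
Anion [Sc…]: ligand charges -5, Sc(III) ⇒ ion charge 2−.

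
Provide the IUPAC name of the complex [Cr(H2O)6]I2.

hexaaquachromium(II) iodide

The 2 iodide counter-ions carry a total charge of -2, so each complex ion is 2+.
Ligand charges: 6×aqua (neutral); total 0. So Cr + (0) = 2+, giving Cr = +2.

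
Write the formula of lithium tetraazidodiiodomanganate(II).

Ligands: 4 azido (N3, -1), 2 iodo (I, -1). Ligand charge sum = -6.
With Mn in oxidation state +2, the complex ion is [Mn...]^4−.
Charge balance with lithium (+1) requires 1 complex ion per 4 lithium.

Li4[MnI2(N3)4]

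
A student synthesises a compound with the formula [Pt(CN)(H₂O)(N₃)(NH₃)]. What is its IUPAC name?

There is no counter-ion, so the complex is neutral overall.
Ligand charges: 1×ammine (neutral), 1×aqua (neutral), 1×azido (-1 each), 1×cyano (-1 each); total -2. So Pt + (-2) = 0, giving Pt = +2.
Ligands are named alphabetically: ammine before aqua before azido before cyano.

ammineaquaazidocyanoplatinum(II)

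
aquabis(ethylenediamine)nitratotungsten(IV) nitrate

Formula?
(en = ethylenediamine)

Ligands: 1 aqua (H2O, neutral), 2 ethylenediamine (en, neutral), 1 nitrato (NO3, -1). Ligand charge sum = -1.
Charge balance with nitrate (-1) requires 1 complex ion per 3 nitrate.

[W(en)2(H2O)(NO3)](NO3)3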